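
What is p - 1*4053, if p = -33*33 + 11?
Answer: -5131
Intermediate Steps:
p = -1078 (p = -1089 + 11 = -1078)
p - 1*4053 = -1078 - 1*4053 = -1078 - 4053 = -5131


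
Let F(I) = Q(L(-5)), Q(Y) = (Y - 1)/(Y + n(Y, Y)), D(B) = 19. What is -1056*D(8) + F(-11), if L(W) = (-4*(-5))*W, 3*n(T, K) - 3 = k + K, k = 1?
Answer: -2648347/132 ≈ -20063.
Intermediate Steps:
n(T, K) = 4/3 + K/3 (n(T, K) = 1 + (1 + K)/3 = 1 + (1/3 + K/3) = 4/3 + K/3)
L(W) = 20*W
Q(Y) = (-1 + Y)/(4/3 + 4*Y/3) (Q(Y) = (Y - 1)/(Y + (4/3 + Y/3)) = (-1 + Y)/(4/3 + 4*Y/3))
F(I) = 101/132 (F(I) = 3*(-1 + 20*(-5))/(4*(1 + 20*(-5))) = 3*(-1 - 100)/(4*(1 - 100)) = (3/4)*(-101)/(-99) = (3/4)*(-1/99)*(-101) = 101/132)
-1056*D(8) + F(-11) = -1056*19 + 101/132 = -20064 + 101/132 = -2648347/132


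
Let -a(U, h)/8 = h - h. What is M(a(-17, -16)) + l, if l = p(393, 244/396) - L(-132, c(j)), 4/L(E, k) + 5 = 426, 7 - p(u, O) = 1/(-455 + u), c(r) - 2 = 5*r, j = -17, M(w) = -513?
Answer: -13207439/26102 ≈ -505.99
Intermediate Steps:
a(U, h) = 0 (a(U, h) = -8*(h - h) = -8*0 = 0)
c(r) = 2 + 5*r
p(u, O) = 7 - 1/(-455 + u)
L(E, k) = 4/421 (L(E, k) = 4/(-5 + 426) = 4/421)
l = 182887/26102 (l = (-3186 + 7*393)/(-455 + 393) - 1*4/421 = (-3186 + 2751)/(-62) - 4/421 = -1/62*(-435) - 4/421 = 435/62 - 4/421 = 182887/26102 ≈ 7.0066)
M(a(-17, -16)) + l = -513 + 182887/26102 = -13207439/26102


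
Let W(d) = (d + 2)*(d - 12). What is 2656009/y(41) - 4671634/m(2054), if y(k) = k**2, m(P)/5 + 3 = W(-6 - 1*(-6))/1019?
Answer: 8043139890971/25895805 ≈ 3.1060e+5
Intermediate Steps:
W(d) = (-12 + d)*(2 + d) (W(d) = (2 + d)*(-12 + d) = (-12 + d)*(2 + d))
m(P) = -15405/1019 (m(P) = -15 + 5*((-24 + (-6 - 1*(-6))**2 - 10*(-6 - 1*(-6)))/1019) = -15 + 5*((-24 + (-6 + 6)**2 - 10*(-6 + 6))*(1/1019)) = -15 + 5*((-24 + 0**2 - 10*0)*(1/1019)) = -15 + 5*((-24 + 0 + 0)*(1/1019)) = -15 + 5*(-24*1/1019) = -15 + 5*(-24/1019) = -15 - 120/1019 = -15405/1019)
2656009/y(41) - 4671634/m(2054) = 2656009/(41**2) - 4671634/(-15405/1019) = 2656009/1681 - 4671634*(-1019/15405) = 2656009*(1/1681) + 4760395046/15405 = 2656009/1681 + 4760395046/15405 = 8043139890971/25895805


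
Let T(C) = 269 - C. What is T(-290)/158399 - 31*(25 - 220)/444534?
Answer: 402005487/23471247022 ≈ 0.017128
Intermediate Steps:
T(-290)/158399 - 31*(25 - 220)/444534 = (269 - 1*(-290))/158399 - 31*(25 - 220)/444534 = (269 + 290)*(1/158399) - 31*(-195)*(1/444534) = 559*(1/158399) + 6045*(1/444534) = 559/158399 + 2015/148178 = 402005487/23471247022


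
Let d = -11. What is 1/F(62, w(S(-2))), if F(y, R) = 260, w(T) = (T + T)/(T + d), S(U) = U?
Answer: 1/260 ≈ 0.0038462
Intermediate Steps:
w(T) = 2*T/(-11 + T) (w(T) = (T + T)/(T - 11) = (2*T)/(-11 + T) = 2*T/(-11 + T))
1/F(62, w(S(-2))) = 1/260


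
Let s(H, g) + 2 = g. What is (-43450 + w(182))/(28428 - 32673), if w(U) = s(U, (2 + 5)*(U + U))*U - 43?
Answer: -419879/4245 ≈ -98.911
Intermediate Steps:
s(H, g) = -2 + g
w(U) = -43 + U*(-2 + 14*U) (w(U) = (-2 + (2 + 5)*(U + U))*U - 43 = (-2 + 7*(2*U))*U - 43 = (-2 + 14*U)*U - 43 = U*(-2 + 14*U) - 43 = -43 + U*(-2 + 14*U))
(-43450 + w(182))/(28428 - 32673) = (-43450 + (-43 + 2*182*(-1 + 7*182)))/(28428 - 32673) = (-43450 + (-43 + 2*182*(-1 + 1274)))/(-4245) = (-43450 + (-43 + 2*182*1273))*(-1/4245) = (-43450 + (-43 + 463372))*(-1/4245) = (-43450 + 463329)*(-1/4245) = 419879*(-1/4245) = -419879/4245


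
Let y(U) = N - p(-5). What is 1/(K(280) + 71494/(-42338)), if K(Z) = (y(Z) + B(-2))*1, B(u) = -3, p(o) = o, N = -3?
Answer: -21169/56916 ≈ -0.37193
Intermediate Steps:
y(U) = 2 (y(U) = -3 - 1*(-5) = -3 + 5 = 2)
K(Z) = -1 (K(Z) = (2 - 3)*1 = -1*1 = -1)
1/(K(280) + 71494/(-42338)) = 1/(-1 + 71494/(-42338)) = 1/(-1 + 71494*(-1/42338)) = 1/(-1 - 35747/21169) = 1/(-56916/21169) = -21169/56916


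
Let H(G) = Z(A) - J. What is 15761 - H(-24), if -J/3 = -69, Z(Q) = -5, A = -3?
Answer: 15973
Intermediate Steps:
J = 207 (J = -3*(-69) = 207)
H(G) = -212 (H(G) = -5 - 1*207 = -5 - 207 = -212)
15761 - H(-24) = 15761 - 1*(-212) = 15761 + 212 = 15973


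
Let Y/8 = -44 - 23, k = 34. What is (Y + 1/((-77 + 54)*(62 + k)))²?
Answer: 1400646213121/4875264 ≈ 2.8730e+5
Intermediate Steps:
Y = -536 (Y = 8*(-44 - 23) = 8*(-67) = -536)
(Y + 1/((-77 + 54)*(62 + k)))² = (-536 + 1/((-77 + 54)*(62 + 34)))² = (-536 + 1/(-23*96))² = (-536 + 1/(-2208))² = (-536 - 1/2208)² = (-1183489/2208)² = 1400646213121/4875264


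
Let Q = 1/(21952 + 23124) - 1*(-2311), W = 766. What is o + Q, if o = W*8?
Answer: 380396365/45076 ≈ 8439.0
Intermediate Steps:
o = 6128 (o = 766*8 = 6128)
Q = 104170637/45076 (Q = 1/45076 + 2311 = 104170637/45076 ≈ 2311.0)
o + Q = 6128 + 104170637/45076 = 380396365/45076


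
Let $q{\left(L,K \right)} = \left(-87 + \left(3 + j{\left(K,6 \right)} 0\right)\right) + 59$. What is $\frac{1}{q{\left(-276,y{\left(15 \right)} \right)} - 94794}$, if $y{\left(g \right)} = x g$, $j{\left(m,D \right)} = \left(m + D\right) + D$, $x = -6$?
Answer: $- \frac{1}{94819} \approx -1.0546 \cdot 10^{-5}$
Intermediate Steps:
$j{\left(m,D \right)} = m + 2 D$ ($j{\left(m,D \right)} = \left(D + m\right) + D = m + 2 D$)
$y{\left(g \right)} = - 6 g$
$q{\left(L,K \right)} = -25$ ($q{\left(L,K \right)} = \left(-87 + \left(3 + \left(K + 2 \cdot 6\right) 0\right)\right) + 59 = \left(-87 + \left(3 + \left(K + 12\right) 0\right)\right) + 59 = \left(-87 + \left(3 + \left(12 + K\right) 0\right)\right) + 59 = \left(-87 + \left(3 + 0\right)\right) + 59 = \left(-87 + 3\right) + 59 = -84 + 59 = -25$)
$\frac{1}{q{\left(-276,y{\left(15 \right)} \right)} - 94794} = \frac{1}{-25 - 94794} = \frac{1}{-94819} = - \frac{1}{94819}$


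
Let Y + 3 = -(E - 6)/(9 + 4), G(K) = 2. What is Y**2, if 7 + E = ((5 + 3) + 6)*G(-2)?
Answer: 2916/169 ≈ 17.254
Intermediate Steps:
E = 21 (E = -7 + ((5 + 3) + 6)*2 = -7 + (8 + 6)*2 = -7 + 14*2 = -7 + 28 = 21)
Y = -54/13 (Y = -3 - (21 - 6)/(9 + 4) = -3 - 15/13 = -54/13 ≈ -4.1538)
Y**2 = (-54/13)**2 = 2916/169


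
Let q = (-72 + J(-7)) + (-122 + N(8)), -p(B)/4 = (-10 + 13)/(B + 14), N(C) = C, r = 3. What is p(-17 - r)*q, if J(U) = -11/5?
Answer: -1882/5 ≈ -376.40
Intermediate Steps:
J(U) = -11/5 (J(U) = -11*1/5 = -11/5)
p(B) = -12/(14 + B) (p(B) = -4*(-10 + 13)/(B + 14) = -12/(14 + B))
q = -941/5 (q = (-72 - 11/5) + (-122 + 8) = -371/5 - 114 = -941/5 ≈ -188.20)
p(-17 - r)*q = -12/(14 + (-17 - 1*3))*(-941/5) = -12/(14 + (-17 - 3))*(-941/5) = -12/(14 - 20)*(-941/5) = -12/(-6)*(-941/5) = -12*(-1/6)*(-941/5) = 2*(-941/5) = -1882/5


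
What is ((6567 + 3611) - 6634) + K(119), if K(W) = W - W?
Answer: 3544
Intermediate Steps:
K(W) = 0
((6567 + 3611) - 6634) + K(119) = ((6567 + 3611) - 6634) + 0 = (10178 - 6634) + 0 = 3544 + 0 = 3544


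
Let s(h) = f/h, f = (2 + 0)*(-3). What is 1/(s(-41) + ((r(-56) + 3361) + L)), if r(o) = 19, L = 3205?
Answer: 41/269991 ≈ 0.00015186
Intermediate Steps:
f = -6 (f = 2*(-3) = -6)
s(h) = -6/h
1/(s(-41) + ((r(-56) + 3361) + L)) = 1/(-6/(-41) + ((19 + 3361) + 3205)) = 1/(-6*(-1/41) + (3380 + 3205)) = 1/(6/41 + 6585) = 1/(269991/41) = 41/269991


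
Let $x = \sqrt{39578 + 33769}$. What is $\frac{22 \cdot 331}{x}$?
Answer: $\frac{7282 \sqrt{73347}}{73347} \approx 26.888$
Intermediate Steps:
$x = \sqrt{73347} \approx 270.83$
$\frac{22 \cdot 331}{x} = \frac{22 \cdot 331}{\sqrt{73347}} = 7282 \frac{\sqrt{73347}}{73347} = \frac{7282 \sqrt{73347}}{73347}$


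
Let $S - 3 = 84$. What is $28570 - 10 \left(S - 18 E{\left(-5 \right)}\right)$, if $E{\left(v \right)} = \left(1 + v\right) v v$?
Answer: $9700$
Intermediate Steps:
$E{\left(v \right)} = v^{2} \left(1 + v\right)$ ($E{\left(v \right)} = \left(1 + v\right) v^{2} = v^{2} \left(1 + v\right)$)
$S = 87$ ($S = 3 + 84 = 87$)
$28570 - 10 \left(S - 18 E{\left(-5 \right)}\right) = 28570 - 10 \left(87 - 18 \left(-5\right)^{2} \left(1 - 5\right)\right) = 28570 - 10 \left(87 - 18 \cdot 25 \left(-4\right)\right) = 28570 - 10 \left(87 - -1800\right) = 28570 - 10 \left(87 + 1800\right) = 28570 - 18870 = 9700$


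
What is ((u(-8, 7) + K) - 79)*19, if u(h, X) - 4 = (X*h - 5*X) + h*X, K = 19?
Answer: -3857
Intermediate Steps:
u(h, X) = 4 - 5*X + 2*X*h (u(h, X) = 4 + ((X*h - 5*X) + h*X) = 4 + ((-5*X + X*h) + X*h) = 4 + (-5*X + 2*X*h) = 4 - 5*X + 2*X*h)
((u(-8, 7) + K) - 79)*19 = (((4 - 5*7 + 2*7*(-8)) + 19) - 79)*19 = (((4 - 35 - 112) + 19) - 79)*19 = ((-143 + 19) - 79)*19 = (-124 - 79)*19 = -203*19 = -3857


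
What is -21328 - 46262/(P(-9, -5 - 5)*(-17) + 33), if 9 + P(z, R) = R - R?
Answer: -2006635/93 ≈ -21577.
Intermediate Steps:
P(z, R) = -9 (P(z, R) = -9 + (R - R) = -9 + 0 = -9)
-21328 - 46262/(P(-9, -5 - 5)*(-17) + 33) = -21328 - 46262/(-9*(-17) + 33) = -21328 - 46262/(153 + 33) = -21328 - 46262/186 = -21328 - 46262*1/186 = -21328 - 23131/93 = -2006635/93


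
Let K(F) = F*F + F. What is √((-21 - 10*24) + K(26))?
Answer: 21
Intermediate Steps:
K(F) = F + F² (K(F) = F² + F = F + F²)
√((-21 - 10*24) + K(26)) = √((-21 - 10*24) + 26*(1 + 26)) = √((-21 - 240) + 26*27) = √(-261 + 702) = √441 = 21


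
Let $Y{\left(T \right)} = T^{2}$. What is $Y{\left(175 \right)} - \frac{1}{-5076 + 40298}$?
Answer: $\frac{1078673749}{35222} \approx 30625.0$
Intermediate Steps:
$Y{\left(175 \right)} - \frac{1}{-5076 + 40298} = 175^{2} - \frac{1}{-5076 + 40298} = 30625 - \frac{1}{35222} = \frac{1078673749}{35222}$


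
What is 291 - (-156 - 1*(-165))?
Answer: 282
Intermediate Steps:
291 - (-156 - 1*(-165)) = 291 - (-156 + 165) = 291 - 1*9 = 291 - 9 = 282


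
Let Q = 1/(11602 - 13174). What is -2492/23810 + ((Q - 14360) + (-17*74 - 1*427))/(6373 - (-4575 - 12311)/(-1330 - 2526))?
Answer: -150745994381888/57447928614165 ≈ -2.6240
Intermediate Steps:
Q = -1/1572 (Q = 1/(-1572) = -1/1572 ≈ -0.00063613)
-2492/23810 + ((Q - 14360) + (-17*74 - 1*427))/(6373 - (-4575 - 12311)/(-1330 - 2526)) = -2492/23810 + ((-1/1572 - 14360) + (-17*74 - 1*427))/(6373 - (-4575 - 12311)/(-1330 - 2526)) = -2492*1/23810 + (-22573921/1572 + (-1258 - 427))/(6373 - (-16886)/(-3856)) = -1246/11905 + (-22573921/1572 - 1685)/(6373 - (-16886)*(-1)/3856) = -1246/11905 - 25222741/(1572*(6373 - 1*8443/1928)) = -1246/11905 - 25222741/(1572*(6373 - 8443/1928)) = -1246/11905 - 25222741/(1572*12278701/1928) = -1246/11905 - 25222741/1572*1928/12278701 = -1246/11905 - 12157361162/4825529493 = -150745994381888/57447928614165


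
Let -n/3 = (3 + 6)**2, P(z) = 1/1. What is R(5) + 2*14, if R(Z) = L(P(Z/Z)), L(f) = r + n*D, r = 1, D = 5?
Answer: -1186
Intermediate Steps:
P(z) = 1
n = -243 (n = -3*(3 + 6)**2 = -3*9**2 = -3*81 = -243)
L(f) = -1214 (L(f) = 1 - 243*5 = 1 - 1215 = -1214)
R(Z) = -1214
R(5) + 2*14 = -1214 + 2*14 = -1214 + 28 = -1186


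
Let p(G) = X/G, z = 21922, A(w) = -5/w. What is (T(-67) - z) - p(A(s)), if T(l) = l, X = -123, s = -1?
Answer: -109822/5 ≈ -21964.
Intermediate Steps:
p(G) = -123/G
(T(-67) - z) - p(A(s)) = (-67 - 1*21922) - (-123)/((-5/(-1))) = (-67 - 21922) - (-123)/((-5*(-1))) = -21989 - (-123)/5 = -21989 - 1*(-123/5) = -21989 + 123/5 = -109822/5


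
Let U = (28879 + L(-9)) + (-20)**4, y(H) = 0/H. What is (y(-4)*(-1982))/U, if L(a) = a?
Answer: 0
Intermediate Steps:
y(H) = 0
U = 188870 (U = (28879 - 9) + (-20)**4 = 28870 + 160000 = 188870)
(y(-4)*(-1982))/U = (0*(-1982))/188870 = 0*(1/188870) = 0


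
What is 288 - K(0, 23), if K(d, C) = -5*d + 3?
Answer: 285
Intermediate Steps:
K(d, C) = 3 - 5*d
288 - K(0, 23) = 288 - (3 - 5*0) = 288 - (3 + 0) = 288 - 1*3 = 288 - 3 = 285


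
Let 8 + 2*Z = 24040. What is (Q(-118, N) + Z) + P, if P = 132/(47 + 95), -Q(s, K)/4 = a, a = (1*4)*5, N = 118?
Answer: 847522/71 ≈ 11937.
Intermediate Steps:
a = 20 (a = 4*5 = 20)
Q(s, K) = -80 (Q(s, K) = -4*20 = -80)
Z = 12016 (Z = -4 + (½)*24040 = -4 + 12020 = 12016)
P = 66/71 (P = 132/142 = (1/142)*132 = 66/71 ≈ 0.92958)
(Q(-118, N) + Z) + P = (-80 + 12016) + 66/71 = 11936 + 66/71 = 847522/71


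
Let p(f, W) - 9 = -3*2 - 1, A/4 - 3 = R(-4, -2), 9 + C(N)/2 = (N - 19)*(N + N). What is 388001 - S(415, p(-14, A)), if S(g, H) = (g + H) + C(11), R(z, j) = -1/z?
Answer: 387954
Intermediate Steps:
C(N) = -18 + 4*N*(-19 + N) (C(N) = -18 + 2*((N - 19)*(N + N)) = -18 + 2*((-19 + N)*(2*N)) = -18 + 2*(2*N*(-19 + N)) = -18 + 4*N*(-19 + N))
A = 13 (A = 12 + 4*(-1/(-4)) = 12 + 4*(-1*(-¼)) = 12 + 4*(¼) = 12 + 1 = 13)
p(f, W) = 2 (p(f, W) = 9 + (-3*2 - 1) = 9 + (-6 - 1) = 9 - 7 = 2)
S(g, H) = -370 + H + g (S(g, H) = (g + H) + (-18 - 76*11 + 4*11²) = (H + g) + (-18 - 836 + 4*121) = (H + g) + (-18 - 836 + 484) = (H + g) - 370 = -370 + H + g)
388001 - S(415, p(-14, A)) = 388001 - (-370 + 2 + 415) = 388001 - 1*47 = 388001 - 47 = 387954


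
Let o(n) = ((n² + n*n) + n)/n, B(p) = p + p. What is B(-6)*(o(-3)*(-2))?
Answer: -120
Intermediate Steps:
B(p) = 2*p
o(n) = (n + 2*n²)/n (o(n) = ((n² + n²) + n)/n = (2*n² + n)/n = (n + 2*n²)/n)
B(-6)*(o(-3)*(-2)) = (2*(-6))*((1 + 2*(-3))*(-2)) = -12*(1 - 6)*(-2) = -(-60)*(-2) = -12*10 = -120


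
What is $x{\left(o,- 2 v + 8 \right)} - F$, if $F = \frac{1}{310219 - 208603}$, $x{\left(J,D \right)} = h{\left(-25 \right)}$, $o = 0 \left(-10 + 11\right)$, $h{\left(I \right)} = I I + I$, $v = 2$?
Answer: $\frac{60969599}{101616} \approx 600.0$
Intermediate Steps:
$h{\left(I \right)} = I + I^{2}$ ($h{\left(I \right)} = I^{2} + I = I + I^{2}$)
$o = 0$ ($o = 0 \cdot 1 = 0$)
$x{\left(J,D \right)} = 600$ ($x{\left(J,D \right)} = - 25 \left(1 - 25\right) = \left(-25\right) \left(-24\right) = 600$)
$F = \frac{1}{101616} \approx 9.841 \cdot 10^{-6}$
$x{\left(o,- 2 v + 8 \right)} - F = 600 - \frac{1}{101616} = \frac{60969599}{101616}$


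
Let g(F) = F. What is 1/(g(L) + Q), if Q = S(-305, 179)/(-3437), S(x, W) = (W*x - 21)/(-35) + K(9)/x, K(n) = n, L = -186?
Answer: -7337995/1368198583 ≈ -0.0053633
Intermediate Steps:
S(x, W) = ⅗ + 9/x - W*x/35 (S(x, W) = (W*x - 21)/(-35) + 9/x = (-21 + W*x)*(-1/35) + 9/x = (⅗ - W*x/35) + 9/x = ⅗ + 9/x - W*x/35)
Q = -3331513/7337995 (Q = ((1/35)*(315 - 1*(-305)*(-21 + 179*(-305)))/(-305))/(-3437) = ((1/35)*(-1/305)*(315 - 1*(-305)*(-21 - 54595)))*(-1/3437) = ((1/35)*(-1/305)*(315 - 1*(-305)*(-54616)))*(-1/3437) = ((1/35)*(-1/305)*(315 - 16657880))*(-1/3437) = ((1/35)*(-1/305)*(-16657565))*(-1/3437) = (3331513/2135)*(-1/3437) = -3331513/7337995 ≈ -0.45401)
1/(g(L) + Q) = 1/(-186 - 3331513/7337995) = 1/(-1368198583/7337995) = -7337995/1368198583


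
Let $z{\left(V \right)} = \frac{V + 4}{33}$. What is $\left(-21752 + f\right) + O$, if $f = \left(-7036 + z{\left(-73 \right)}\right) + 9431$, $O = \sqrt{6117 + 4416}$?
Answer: $- \frac{212950}{11} + \sqrt{10533} \approx -19256.0$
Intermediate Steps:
$O = \sqrt{10533} \approx 102.63$
$z{\left(V \right)} = \frac{4}{33} + \frac{V}{33}$ ($z{\left(V \right)} = \left(4 + V\right) \frac{1}{33} = \frac{4}{33} + \frac{V}{33}$)
$f = \frac{26322}{11}$ ($f = \left(-7036 + \left(\frac{4}{33} + \frac{1}{33} \left(-73\right)\right)\right) + 9431 = \left(-7036 + \left(\frac{4}{33} - \frac{73}{33}\right)\right) + 9431 = \left(-7036 - \frac{23}{11}\right) + 9431 = - \frac{77419}{11} + 9431 = \frac{26322}{11} \approx 2392.9$)
$\left(-21752 + f\right) + O = \left(-21752 + \frac{26322}{11}\right) + \sqrt{10533} = - \frac{212950}{11} + \sqrt{10533}$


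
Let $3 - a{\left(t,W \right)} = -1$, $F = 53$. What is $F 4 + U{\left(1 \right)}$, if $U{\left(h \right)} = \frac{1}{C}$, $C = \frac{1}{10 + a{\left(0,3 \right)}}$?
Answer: $226$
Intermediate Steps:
$a{\left(t,W \right)} = 4$ ($a{\left(t,W \right)} = 3 - -1 = 3 + 1 = 4$)
$C = \frac{1}{14}$ ($C = \frac{1}{10 + 4} = \frac{1}{14} \approx 0.071429$)
$U{\left(h \right)} = 14$ ($U{\left(h \right)} = \frac{1}{\frac{1}{14}} = 14$)
$F 4 + U{\left(1 \right)} = 53 \cdot 4 + 14 = 212 + 14 = 226$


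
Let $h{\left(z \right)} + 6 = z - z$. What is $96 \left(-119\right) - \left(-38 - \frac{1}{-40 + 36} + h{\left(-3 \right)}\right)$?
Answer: $- \frac{45521}{4} \approx -11380.0$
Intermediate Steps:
$h{\left(z \right)} = -6$ ($h{\left(z \right)} = -6 + \left(z - z\right) = -6 + 0 = -6$)
$96 \left(-119\right) - \left(-38 - \frac{1}{-40 + 36} + h{\left(-3 \right)}\right) = 96 \left(-119\right) + \left(\left(\frac{1}{-40 + 36} + \left(10 - -6\right)\right) + 28\right) = -11424 + \left(\left(\frac{1}{-4} + \left(10 + 6\right)\right) + 28\right) = -11424 + \left(\left(- \frac{1}{4} + 16\right) + 28\right) = -11424 + \left(\frac{63}{4} + 28\right) = -11424 + \frac{175}{4} = - \frac{45521}{4}$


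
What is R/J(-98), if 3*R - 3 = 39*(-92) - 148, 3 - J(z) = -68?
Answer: -3733/213 ≈ -17.526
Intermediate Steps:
J(z) = 71 (J(z) = 3 - 1*(-68) = 3 + 68 = 71)
R = -3733/3 (R = 1 + (39*(-92) - 148)/3 = 1 + (-3588 - 148)/3 = 1 + (1/3)*(-3736) = 1 - 3736/3 = -3733/3 ≈ -1244.3)
R/J(-98) = -3733/3/71 = -3733/3*1/71 = -3733/213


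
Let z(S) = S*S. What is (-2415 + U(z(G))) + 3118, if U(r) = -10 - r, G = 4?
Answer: 677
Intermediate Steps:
z(S) = S**2
(-2415 + U(z(G))) + 3118 = (-2415 + (-10 - 1*4**2)) + 3118 = (-2415 + (-10 - 1*16)) + 3118 = (-2415 + (-10 - 16)) + 3118 = (-2415 - 26) + 3118 = -2441 + 3118 = 677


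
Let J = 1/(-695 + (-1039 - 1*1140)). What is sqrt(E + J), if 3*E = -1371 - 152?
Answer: I*sqrt(465918510)/958 ≈ 22.531*I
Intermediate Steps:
J = -1/2874 (J = 1/(-695 + (-1039 - 1140)) = 1/(-695 - 2179) = 1/(-2874) = -1/2874 ≈ -0.00034795)
E = -1523/3 (E = (-1371 - 152)/3 = (1/3)*(-1523) = -1523/3 ≈ -507.67)
sqrt(E + J) = sqrt(-1523/3 - 1/2874) = sqrt(-486345/958) = I*sqrt(465918510)/958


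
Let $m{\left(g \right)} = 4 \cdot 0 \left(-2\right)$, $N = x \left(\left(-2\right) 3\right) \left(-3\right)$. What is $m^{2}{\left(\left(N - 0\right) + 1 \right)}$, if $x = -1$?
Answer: $0$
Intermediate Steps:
$N = -18$ ($N = - \left(-2\right) 3 \left(-3\right) = \left(-1\right) \left(-6\right) \left(-3\right) = 6 \left(-3\right) = -18$)
$m{\left(g \right)} = 0$ ($m{\left(g \right)} = 0 \left(-2\right) = 0$)
$m^{2}{\left(\left(N - 0\right) + 1 \right)} = 0^{2} = 0$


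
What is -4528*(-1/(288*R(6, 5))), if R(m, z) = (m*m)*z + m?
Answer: 283/3348 ≈ 0.084528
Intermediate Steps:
R(m, z) = m + z*m**2 (R(m, z) = m**2*z + m = z*m**2 + m = m + z*m**2)
-4528*(-1/(288*R(6, 5))) = -4528*(-1/(1728*(1 + 6*5))) = -4528*(-1/(1728*(1 + 30))) = -4528/((-1728*31)) = -4528/((-288*186)) = -4528/(-53568) = -4528*(-1/53568) = 283/3348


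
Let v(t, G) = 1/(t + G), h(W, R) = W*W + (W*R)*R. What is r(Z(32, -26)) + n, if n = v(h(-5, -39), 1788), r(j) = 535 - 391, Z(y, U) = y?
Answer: 834047/5792 ≈ 144.00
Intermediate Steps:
h(W, R) = W² + W*R² (h(W, R) = W² + (R*W)*R = W² + W*R²)
r(j) = 144
v(t, G) = 1/(G + t)
n = -1/5792 (n = 1/(1788 - 5*(-5 + (-39)²)) = 1/(1788 - 5*(-5 + 1521)) = 1/(1788 - 5*1516) = 1/(1788 - 7580) = 1/(-5792) = -1/5792 ≈ -0.00017265)
r(Z(32, -26)) + n = 144 - 1/5792 = 834047/5792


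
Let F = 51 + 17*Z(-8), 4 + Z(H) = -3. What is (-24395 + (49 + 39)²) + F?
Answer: -16719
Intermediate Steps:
Z(H) = -7 (Z(H) = -4 - 3 = -7)
F = -68 (F = 51 + 17*(-7) = 51 - 119 = -68)
(-24395 + (49 + 39)²) + F = (-24395 + (49 + 39)²) - 68 = (-24395 + 88²) - 68 = (-24395 + 7744) - 68 = -16651 - 68 = -16719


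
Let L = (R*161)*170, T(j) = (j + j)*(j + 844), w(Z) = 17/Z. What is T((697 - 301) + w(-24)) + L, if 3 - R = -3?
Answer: 329467201/288 ≈ 1.1440e+6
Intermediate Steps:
R = 6 (R = 3 - 1*(-3) = 3 + 3 = 6)
T(j) = 2*j*(844 + j) (T(j) = (2*j)*(844 + j) = 2*j*(844 + j))
L = 164220 (L = (6*161)*170 = 966*170 = 164220)
T((697 - 301) + w(-24)) + L = 2*((697 - 301) + 17/(-24))*(844 + ((697 - 301) + 17/(-24))) + 164220 = 2*(396 + 17*(-1/24))*(844 + (396 + 17*(-1/24))) + 164220 = 2*(396 - 17/24)*(844 + (396 - 17/24)) + 164220 = 2*(9487/24)*(844 + 9487/24) + 164220 = 2*(9487/24)*(29743/24) + 164220 = 282171841/288 + 164220 = 329467201/288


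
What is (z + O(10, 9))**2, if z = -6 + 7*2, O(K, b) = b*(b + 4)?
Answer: 15625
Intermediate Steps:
O(K, b) = b*(4 + b)
z = 8 (z = -6 + 14 = 8)
(z + O(10, 9))**2 = (8 + 9*(4 + 9))**2 = (8 + 9*13)**2 = (8 + 117)**2 = 125**2 = 15625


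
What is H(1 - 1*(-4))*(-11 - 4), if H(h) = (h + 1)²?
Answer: -540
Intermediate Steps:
H(h) = (1 + h)²
H(1 - 1*(-4))*(-11 - 4) = (1 + (1 - 1*(-4)))²*(-11 - 4) = (1 + (1 + 4))²*(-15) = (1 + 5)²*(-15) = 6²*(-15) = 36*(-15) = -540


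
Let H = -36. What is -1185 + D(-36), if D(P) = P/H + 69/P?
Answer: -14231/12 ≈ -1185.9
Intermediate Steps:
D(P) = 69/P - P/36 (D(P) = P/(-36) + 69/P = P*(-1/36) + 69/P = -P/36 + 69/P = 69/P - P/36)
-1185 + D(-36) = -1185 + (69/(-36) - 1/36*(-36)) = -1185 + (69*(-1/36) + 1) = -1185 + (-23/12 + 1) = -1185 - 11/12 = -14231/12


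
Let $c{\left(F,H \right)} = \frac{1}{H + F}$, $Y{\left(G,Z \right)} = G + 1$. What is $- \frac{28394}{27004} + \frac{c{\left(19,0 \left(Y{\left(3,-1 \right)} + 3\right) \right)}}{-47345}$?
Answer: $- \frac{12770995837}{12145791610} \approx -1.0515$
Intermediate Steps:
$Y{\left(G,Z \right)} = 1 + G$
$c{\left(F,H \right)} = \frac{1}{F + H}$
$- \frac{28394}{27004} + \frac{c{\left(19,0 \left(Y{\left(3,-1 \right)} + 3\right) \right)}}{-47345} = - \frac{28394}{27004} + \frac{1}{\left(19 + 0 \left(\left(1 + 3\right) + 3\right)\right) \left(-47345\right)} = \left(-28394\right) \frac{1}{27004} + \frac{1}{19 + 0 \left(4 + 3\right)} \left(- \frac{1}{47345}\right) = - \frac{14197}{13502} + \frac{1}{19 + 0 \cdot 7} \left(- \frac{1}{47345}\right) = - \frac{14197}{13502} + \frac{1}{19 + 0} \left(- \frac{1}{47345}\right) = - \frac{14197}{13502} + \frac{1}{19} \left(- \frac{1}{47345}\right) = - \frac{14197}{13502} - \frac{1}{899555} = - \frac{12770995837}{12145791610}$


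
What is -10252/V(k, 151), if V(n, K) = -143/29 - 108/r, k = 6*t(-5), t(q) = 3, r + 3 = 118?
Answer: 34190420/19577 ≈ 1746.5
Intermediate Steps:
r = 115 (r = -3 + 118 = 115)
k = 18 (k = 6*3 = 18)
V(n, K) = -19577/3335 (V(n, K) = -143/29 - 108/115 = -19577/3335)
-10252/V(k, 151) = -10252/(-19577/3335) = -10252*(-3335/19577) = 34190420/19577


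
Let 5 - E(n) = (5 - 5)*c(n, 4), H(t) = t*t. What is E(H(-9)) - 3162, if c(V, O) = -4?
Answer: -3157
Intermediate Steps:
H(t) = t²
E(n) = 5 (E(n) = 5 - (5 - 5)*(-4) = 5 - 0*(-4) = 5 - 1*0 = 5 + 0 = 5)
E(H(-9)) - 3162 = 5 - 3162 = -3157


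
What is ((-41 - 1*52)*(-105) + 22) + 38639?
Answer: 48426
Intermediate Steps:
((-41 - 1*52)*(-105) + 22) + 38639 = ((-41 - 52)*(-105) + 22) + 38639 = (-93*(-105) + 22) + 38639 = (9765 + 22) + 38639 = 9787 + 38639 = 48426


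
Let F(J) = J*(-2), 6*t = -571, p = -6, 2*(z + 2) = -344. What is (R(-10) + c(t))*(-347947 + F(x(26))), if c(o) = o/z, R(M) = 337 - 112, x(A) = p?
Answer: -81928602385/1044 ≈ -7.8476e+7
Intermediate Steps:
z = -174 (z = -2 + (1/2)*(-344) = -2 - 172 = -174)
x(A) = -6
t = -571/6 (t = (1/6)*(-571) = -571/6 ≈ -95.167)
R(M) = 225
F(J) = -2*J
c(o) = -o/174 (c(o) = o/(-174) = o*(-1/174) = -o/174)
(R(-10) + c(t))*(-347947 + F(x(26))) = (225 - 1/174*(-571/6))*(-347947 - 2*(-6)) = (225 + 571/1044)*(-347947 + 12) = (235471/1044)*(-347935) = -81928602385/1044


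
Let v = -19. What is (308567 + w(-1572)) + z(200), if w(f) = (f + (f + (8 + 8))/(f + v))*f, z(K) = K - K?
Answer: 4420137809/1591 ≈ 2.7782e+6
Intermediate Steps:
z(K) = 0
w(f) = f*(f + (16 + f)/(-19 + f)) (w(f) = (f + (f + (8 + 8))/(f - 19))*f = (f + (f + 16)/(-19 + f))*f = (f + (16 + f)/(-19 + f))*f = f*(f + (16 + f)/(-19 + f)))
(308567 + w(-1572)) + z(200) = (308567 - 1572*(16 + (-1572)**2 - 18*(-1572))/(-19 - 1572)) + 0 = (308567 - 1572*(16 + 2471184 + 28296)/(-1591)) + 0 = (308567 - 1572*(-1/1591)*2499496) + 0 = (308567 + 3929207712/1591) + 0 = 4420137809/1591 + 0 = 4420137809/1591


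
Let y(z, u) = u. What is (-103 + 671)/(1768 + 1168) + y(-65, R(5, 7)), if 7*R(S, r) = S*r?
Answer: 1906/367 ≈ 5.1935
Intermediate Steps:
R(S, r) = S*r/7 (R(S, r) = (S*r)/7 = S*r/7)
(-103 + 671)/(1768 + 1168) + y(-65, R(5, 7)) = (-103 + 671)/(1768 + 1168) + (⅐)*5*7 = 568/2936 + 5 = 568*(1/2936) + 5 = 71/367 + 5 = 1906/367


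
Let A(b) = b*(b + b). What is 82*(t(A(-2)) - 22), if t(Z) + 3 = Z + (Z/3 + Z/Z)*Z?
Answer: 3034/3 ≈ 1011.3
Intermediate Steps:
A(b) = 2*b² (A(b) = b*(2*b) = 2*b²)
t(Z) = -3 + Z + Z*(1 + Z/3) (t(Z) = -3 + (Z + (Z/3 + Z/Z)*Z) = -3 + (Z + (Z*(⅓) + 1)*Z) = -3 + (Z + (Z/3 + 1)*Z) = -3 + (Z + (1 + Z/3)*Z) = -3 + (Z + Z*(1 + Z/3)) = -3 + Z + Z*(1 + Z/3))
82*(t(A(-2)) - 22) = 82*((-3 + 2*(2*(-2)²) + (2*(-2)²)²/3) - 22) = 82*((-3 + 2*(2*4) + (2*4)²/3) - 22) = 82*((-3 + 2*8 + (⅓)*8²) - 22) = 82*((-3 + 16 + (⅓)*64) - 22) = 82*((-3 + 16 + 64/3) - 22) = 82*(103/3 - 22) = 82*(37/3) = 3034/3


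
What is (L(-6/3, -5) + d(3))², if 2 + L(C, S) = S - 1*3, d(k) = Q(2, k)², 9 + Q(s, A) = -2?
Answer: 12321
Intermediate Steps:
Q(s, A) = -11 (Q(s, A) = -9 - 2 = -11)
d(k) = 121 (d(k) = (-11)² = 121)
L(C, S) = -5 + S (L(C, S) = -2 + (S - 1*3) = -2 + (S - 3) = -2 + (-3 + S) = -5 + S)
(L(-6/3, -5) + d(3))² = ((-5 - 5) + 121)² = (-10 + 121)² = 111² = 12321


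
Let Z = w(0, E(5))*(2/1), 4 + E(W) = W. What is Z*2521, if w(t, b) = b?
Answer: 5042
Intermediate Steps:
E(W) = -4 + W
Z = 2 (Z = (-4 + 5)*(2/1) = 1*(2*1) = 1*2 = 2)
Z*2521 = 2*2521 = 5042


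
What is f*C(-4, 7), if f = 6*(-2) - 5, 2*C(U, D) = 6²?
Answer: -306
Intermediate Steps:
C(U, D) = 18 (C(U, D) = (½)*6² = (½)*36 = 18)
f = -17 (f = -12 - 5 = -17)
f*C(-4, 7) = -17*18 = -306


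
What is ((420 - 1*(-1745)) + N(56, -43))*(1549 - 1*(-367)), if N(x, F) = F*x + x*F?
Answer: -5079316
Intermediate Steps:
N(x, F) = 2*F*x (N(x, F) = F*x + F*x = 2*F*x)
((420 - 1*(-1745)) + N(56, -43))*(1549 - 1*(-367)) = ((420 - 1*(-1745)) + 2*(-43)*56)*(1549 - 1*(-367)) = ((420 + 1745) - 4816)*(1549 + 367) = (2165 - 4816)*1916 = -2651*1916 = -5079316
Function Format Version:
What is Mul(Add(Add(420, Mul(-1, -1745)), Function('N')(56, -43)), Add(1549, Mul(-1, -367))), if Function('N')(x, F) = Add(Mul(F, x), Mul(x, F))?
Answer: -5079316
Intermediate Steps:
Function('N')(x, F) = Mul(2, F, x) (Function('N')(x, F) = Add(Mul(F, x), Mul(F, x)) = Mul(2, F, x))
Mul(Add(Add(420, Mul(-1, -1745)), Function('N')(56, -43)), Add(1549, Mul(-1, -367))) = Mul(Add(Add(420, Mul(-1, -1745)), Mul(2, -43, 56)), Add(1549, Mul(-1, -367))) = Mul(Add(Add(420, 1745), -4816), Add(1549, 367)) = Mul(Add(2165, -4816), 1916) = Mul(-2651, 1916) = -5079316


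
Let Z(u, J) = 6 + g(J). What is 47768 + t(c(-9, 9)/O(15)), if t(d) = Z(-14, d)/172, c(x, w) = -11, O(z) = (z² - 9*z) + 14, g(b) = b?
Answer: 854474597/17888 ≈ 47768.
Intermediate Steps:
O(z) = 14 + z² - 9*z
Z(u, J) = 6 + J
t(d) = 3/86 + d/172 (t(d) = (6 + d)/172 = (6 + d)*(1/172) = 3/86 + d/172)
47768 + t(c(-9, 9)/O(15)) = 47768 + (3/86 + (-11/(14 + 15² - 9*15))/172) = 47768 + (3/86 + (-11/(14 + 225 - 135))/172) = 47768 + (3/86 + (-11/104)/172) = 47768 + (3/86 + (-11*1/104)/172) = 47768 + (3/86 + (1/172)*(-11/104)) = 47768 + (3/86 - 11/17888) = 47768 + 613/17888 = 854474597/17888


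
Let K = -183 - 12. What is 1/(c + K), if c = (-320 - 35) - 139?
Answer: -1/689 ≈ -0.0014514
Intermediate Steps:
c = -494 (c = -355 - 139 = -494)
K = -195
1/(c + K) = 1/(-494 - 195) = 1/(-689) = -1/689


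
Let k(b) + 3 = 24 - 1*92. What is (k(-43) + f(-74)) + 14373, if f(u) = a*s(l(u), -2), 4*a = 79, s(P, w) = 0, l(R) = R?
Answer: 14302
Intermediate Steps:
k(b) = -71 (k(b) = -3 + (24 - 1*92) = -3 + (24 - 92) = -3 - 68 = -71)
a = 79/4 (a = (1/4)*79 = 79/4 ≈ 19.750)
f(u) = 0 (f(u) = (79/4)*0 = 0)
(k(-43) + f(-74)) + 14373 = (-71 + 0) + 14373 = -71 + 14373 = 14302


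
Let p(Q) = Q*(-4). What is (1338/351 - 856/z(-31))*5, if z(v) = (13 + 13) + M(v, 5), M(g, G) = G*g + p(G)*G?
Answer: 1011430/26793 ≈ 37.750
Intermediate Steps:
p(Q) = -4*Q
M(g, G) = -4*G² + G*g (M(g, G) = G*g + (-4*G)*G = G*g - 4*G² = -4*G² + G*g)
z(v) = -74 + 5*v (z(v) = (13 + 13) + 5*(v - 4*5) = 26 + 5*(v - 20) = 26 + 5*(-20 + v) = 26 + (-100 + 5*v) = -74 + 5*v)
(1338/351 - 856/z(-31))*5 = (1338/351 - 856/(-74 + 5*(-31)))*5 = (1338*(1/351) - 856/(-74 - 155))*5 = (446/117 - 856/(-229))*5 = (446/117 - 856*(-1/229))*5 = (446/117 + 856/229)*5 = (202286/26793)*5 = 1011430/26793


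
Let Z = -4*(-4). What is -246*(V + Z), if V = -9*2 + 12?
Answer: -2460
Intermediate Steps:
V = -6 (V = -18 + 12 = -6)
Z = 16
-246*(V + Z) = -246*(-6 + 16) = -246*10 = -2460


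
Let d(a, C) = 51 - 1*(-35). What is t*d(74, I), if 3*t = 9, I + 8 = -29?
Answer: 258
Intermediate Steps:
I = -37 (I = -8 - 29 = -37)
t = 3 (t = (⅓)*9 = 3)
d(a, C) = 86 (d(a, C) = 51 + 35 = 86)
t*d(74, I) = 3*86 = 258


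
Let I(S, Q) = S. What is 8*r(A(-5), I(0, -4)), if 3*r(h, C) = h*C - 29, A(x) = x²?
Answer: -232/3 ≈ -77.333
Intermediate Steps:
r(h, C) = -29/3 + C*h/3 (r(h, C) = (h*C - 29)/3 = (C*h - 29)/3 = (-29 + C*h)/3 = -29/3 + C*h/3)
8*r(A(-5), I(0, -4)) = 8*(-29/3 + (⅓)*0*(-5)²) = 8*(-29/3 + (⅓)*0*25) = 8*(-29/3 + 0) = 8*(-29/3) = -232/3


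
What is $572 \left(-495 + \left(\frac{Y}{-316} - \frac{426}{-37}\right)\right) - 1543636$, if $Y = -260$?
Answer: $- \frac{5319040500}{2923} \approx -1.8197 \cdot 10^{6}$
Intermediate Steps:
$572 \left(-495 + \left(\frac{Y}{-316} - \frac{426}{-37}\right)\right) - 1543636 = 572 \left(-495 - \left(- \frac{426}{37} - \frac{65}{79}\right)\right) - 1543636 = 572 \left(-495 - - \frac{36059}{2923}\right) - 1543636 = 572 \left(-495 + \left(\frac{65}{79} + \frac{426}{37}\right)\right) - 1543636 = 572 \left(-495 + \frac{36059}{2923}\right) - 1543636 = 572 \left(- \frac{1410826}{2923}\right) - 1543636 = - \frac{806992472}{2923} - 1543636 = - \frac{5319040500}{2923}$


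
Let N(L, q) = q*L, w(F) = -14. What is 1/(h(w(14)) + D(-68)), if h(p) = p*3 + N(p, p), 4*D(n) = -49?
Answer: 4/567 ≈ 0.0070547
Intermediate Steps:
N(L, q) = L*q
D(n) = -49/4 (D(n) = (¼)*(-49) = -49/4)
h(p) = p² + 3*p (h(p) = p*3 + p*p = 3*p + p² = p² + 3*p)
1/(h(w(14)) + D(-68)) = 1/(-14*(3 - 14) - 49/4) = 1/(-14*(-11) - 49/4) = 1/(154 - 49/4) = 1/(567/4) = 4/567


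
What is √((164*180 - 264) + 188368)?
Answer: 2*√54406 ≈ 466.50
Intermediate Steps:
√((164*180 - 264) + 188368) = √((29520 - 264) + 188368) = √(29256 + 188368) = √217624 = 2*√54406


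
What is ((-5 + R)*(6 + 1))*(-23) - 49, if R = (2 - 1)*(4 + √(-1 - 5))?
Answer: 112 - 161*I*√6 ≈ 112.0 - 394.37*I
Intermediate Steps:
R = 4 + I*√6 (R = 1*(4 + √(-6)) = 1*(4 + I*√6) = 4 + I*√6 ≈ 4.0 + 2.4495*I)
((-5 + R)*(6 + 1))*(-23) - 49 = ((-5 + (4 + I*√6))*(6 + 1))*(-23) - 49 = ((-1 + I*√6)*7)*(-23) - 49 = (-7 + 7*I*√6)*(-23) - 49 = (161 - 161*I*√6) - 49 = 112 - 161*I*√6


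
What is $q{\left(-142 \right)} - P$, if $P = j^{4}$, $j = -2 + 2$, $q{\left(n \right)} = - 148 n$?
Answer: $21016$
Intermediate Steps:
$q{\left(n \right)} = - 148 n$
$j = 0$
$P = 0$ ($P = 0^{4} = 0$)
$q{\left(-142 \right)} - P = \left(-148\right) \left(-142\right) - 0 = 21016 + 0 = 21016$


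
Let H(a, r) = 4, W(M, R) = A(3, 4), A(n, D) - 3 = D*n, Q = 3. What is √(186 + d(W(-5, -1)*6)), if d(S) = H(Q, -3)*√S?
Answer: √(186 + 12*√10) ≈ 14.965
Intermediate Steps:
A(n, D) = 3 + D*n
W(M, R) = 15 (W(M, R) = 3 + 4*3 = 3 + 12 = 15)
d(S) = 4*√S
√(186 + d(W(-5, -1)*6)) = √(186 + 4*√(15*6)) = √(186 + 4*√90) = √(186 + 4*(3*√10)) = √(186 + 12*√10)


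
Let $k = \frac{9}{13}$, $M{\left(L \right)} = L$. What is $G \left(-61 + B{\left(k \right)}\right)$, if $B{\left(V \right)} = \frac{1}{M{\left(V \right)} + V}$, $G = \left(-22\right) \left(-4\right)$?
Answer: $- \frac{47740}{9} \approx -5304.4$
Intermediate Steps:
$k = \frac{9}{13}$ ($k = 9 \cdot \frac{1}{13} = \frac{9}{13} \approx 0.69231$)
$G = 88$
$B{\left(V \right)} = \frac{1}{2 V}$ ($B{\left(V \right)} = \frac{1}{V + V} = \frac{1}{2 V}$)
$G \left(-61 + B{\left(k \right)}\right) = 88 \left(-61 + \frac{1}{2 \cdot \frac{9}{13}}\right) = 88 \left(-61 + \frac{1}{2} \cdot \frac{13}{9}\right) = 88 \left(-61 + \frac{13}{18}\right) = 88 \left(- \frac{1085}{18}\right) = - \frac{47740}{9}$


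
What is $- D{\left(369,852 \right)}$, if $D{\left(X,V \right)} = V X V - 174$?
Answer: $-267858402$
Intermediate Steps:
$D{\left(X,V \right)} = -174 + X V^{2}$ ($D{\left(X,V \right)} = X V^{2} - 174 = -174 + X V^{2}$)
$- D{\left(369,852 \right)} = - (-174 + 369 \cdot 852^{2}) = - (-174 + 369 \cdot 725904) = - (-174 + 267858576) = \left(-1\right) 267858402 = -267858402$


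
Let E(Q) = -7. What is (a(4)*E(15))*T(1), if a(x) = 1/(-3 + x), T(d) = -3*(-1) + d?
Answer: -28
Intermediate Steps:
T(d) = 3 + d
(a(4)*E(15))*T(1) = (-7/(-3 + 4))*(3 + 1) = (-7/1)*4 = (1*(-7))*4 = -7*4 = -28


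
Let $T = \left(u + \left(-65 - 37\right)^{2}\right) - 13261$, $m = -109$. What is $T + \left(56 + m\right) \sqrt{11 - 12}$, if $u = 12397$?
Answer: $9540 - 53 i \approx 9540.0 - 53.0 i$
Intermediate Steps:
$T = 9540$ ($T = \left(12397 + \left(-65 - 37\right)^{2}\right) - 13261 = \left(12397 + \left(-102\right)^{2}\right) - 13261 = \left(12397 + 10404\right) - 13261 = 22801 - 13261 = 9540$)
$T + \left(56 + m\right) \sqrt{11 - 12} = 9540 + \left(56 - 109\right) \sqrt{11 - 12} = 9540 - 53 \sqrt{-1} = 9540 - 53 i$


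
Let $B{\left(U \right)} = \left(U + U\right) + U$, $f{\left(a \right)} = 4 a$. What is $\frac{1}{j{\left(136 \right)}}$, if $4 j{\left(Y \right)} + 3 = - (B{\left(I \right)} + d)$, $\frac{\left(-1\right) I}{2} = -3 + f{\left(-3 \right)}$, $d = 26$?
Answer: $- \frac{4}{119} \approx -0.033613$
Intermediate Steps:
$I = 30$ ($I = - 2 \left(-3 + 4 \left(-3\right)\right) = - 2 \left(-3 - 12\right) = \left(-2\right) \left(-15\right) = 30$)
$B{\left(U \right)} = 3 U$ ($B{\left(U \right)} = 2 U + U = 3 U$)
$j{\left(Y \right)} = - \frac{119}{4}$ ($j{\left(Y \right)} = - \frac{3}{4} + \frac{\left(-1\right) \left(3 \cdot 30 + 26\right)}{4} = - \frac{3}{4} + \frac{\left(-1\right) \left(90 + 26\right)}{4} = - \frac{3}{4} + \frac{\left(-1\right) 116}{4} = - \frac{3}{4} + \frac{1}{4} \left(-116\right) = - \frac{3}{4} - 29 = - \frac{119}{4}$)
$\frac{1}{j{\left(136 \right)}} = \frac{1}{- \frac{119}{4}} = - \frac{4}{119}$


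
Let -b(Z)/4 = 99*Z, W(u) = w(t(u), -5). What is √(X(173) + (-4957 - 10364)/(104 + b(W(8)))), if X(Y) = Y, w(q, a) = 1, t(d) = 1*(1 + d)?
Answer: √4806101/146 ≈ 15.016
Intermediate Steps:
t(d) = 1 + d
W(u) = 1
b(Z) = -396*Z
√(X(173) + (-4957 - 10364)/(104 + b(W(8)))) = √(173 + (-4957 - 10364)/(104 - 396*1)) = √(173 - 15321/(104 - 396)) = √(173 - 15321/(-292)) = √(173 - 15321*(-1/292)) = √(173 + 15321/292) = √(65837/292) = √4806101/146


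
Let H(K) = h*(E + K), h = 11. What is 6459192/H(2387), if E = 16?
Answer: 717688/2937 ≈ 244.36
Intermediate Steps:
H(K) = 176 + 11*K (H(K) = 11*(16 + K) = 176 + 11*K)
6459192/H(2387) = 6459192/(176 + 11*2387) = 6459192/(176 + 26257) = 6459192/26433 = 6459192*(1/26433) = 717688/2937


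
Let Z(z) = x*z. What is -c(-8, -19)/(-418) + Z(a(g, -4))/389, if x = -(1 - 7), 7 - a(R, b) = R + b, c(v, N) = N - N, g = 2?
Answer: 54/389 ≈ 0.13882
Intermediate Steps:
c(v, N) = 0
a(R, b) = 7 - R - b (a(R, b) = 7 - (R + b) = 7 + (-R - b) = 7 - R - b)
x = 6 (x = -1*(-6) = 6)
Z(z) = 6*z
-c(-8, -19)/(-418) + Z(a(g, -4))/389 = -1*0/(-418) + (6*(7 - 1*2 - 1*(-4)))/389 = 0*(-1/418) + (6*(7 - 2 + 4))*(1/389) = 0 + (6*9)*(1/389) = 0 + 54*(1/389) = 0 + 54/389 = 54/389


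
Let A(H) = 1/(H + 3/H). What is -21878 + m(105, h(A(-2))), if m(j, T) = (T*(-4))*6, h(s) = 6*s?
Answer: -152858/7 ≈ -21837.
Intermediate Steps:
m(j, T) = -24*T (m(j, T) = -4*T*6 = -24*T)
-21878 + m(105, h(A(-2))) = -21878 - 144*(-2/(3 + (-2)²)) = -21878 - 144*(-2/(3 + 4)) = -21878 - 144*(-2/7) = -21878 - 144*(-2*⅐) = -21878 - 144*(-2)/7 = -21878 - 24*(-12/7) = -21878 + 288/7 = -152858/7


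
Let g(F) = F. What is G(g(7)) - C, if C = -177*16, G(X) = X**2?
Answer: 2881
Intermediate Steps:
C = -2832
G(g(7)) - C = 7**2 - 1*(-2832) = 49 + 2832 = 2881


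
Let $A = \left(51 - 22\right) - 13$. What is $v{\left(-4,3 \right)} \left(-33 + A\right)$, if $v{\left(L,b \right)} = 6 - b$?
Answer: $-51$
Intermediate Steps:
$A = 16$ ($A = 29 - 13 = 16$)
$v{\left(-4,3 \right)} \left(-33 + A\right) = \left(6 - 3\right) \left(-33 + 16\right) = \left(6 - 3\right) \left(-17\right) = 3 \left(-17\right) = -51$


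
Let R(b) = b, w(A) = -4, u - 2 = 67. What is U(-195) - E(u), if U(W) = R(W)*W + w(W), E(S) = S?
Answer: 37952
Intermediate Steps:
u = 69 (u = 2 + 67 = 69)
U(W) = -4 + W² (U(W) = W*W - 4 = W² - 4 = -4 + W²)
U(-195) - E(u) = (-4 + (-195)²) - 1*69 = (-4 + 38025) - 69 = 38021 - 69 = 37952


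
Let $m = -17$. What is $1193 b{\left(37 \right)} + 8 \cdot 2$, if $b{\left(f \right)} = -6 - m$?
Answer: $13139$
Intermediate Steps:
$b{\left(f \right)} = 11$ ($b{\left(f \right)} = -6 - -17 = -6 + 17 = 11$)
$1193 b{\left(37 \right)} + 8 \cdot 2 = 1193 \cdot 11 + 8 \cdot 2 = 13123 + 16 = 13139$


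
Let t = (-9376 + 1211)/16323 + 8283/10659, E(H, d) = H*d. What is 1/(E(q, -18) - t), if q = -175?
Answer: 5272329/16606376572 ≈ 0.00031749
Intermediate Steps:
t = 1459778/5272329 (t = -8165*1/16323 + 8283*(1/10659) = -8165/16323 + 251/323 = 1459778/5272329 ≈ 0.27688)
1/(E(q, -18) - t) = 1/(-175*(-18) - 1*1459778/5272329) = 1/(3150 - 1459778/5272329) = 1/(16606376572/5272329) = 5272329/16606376572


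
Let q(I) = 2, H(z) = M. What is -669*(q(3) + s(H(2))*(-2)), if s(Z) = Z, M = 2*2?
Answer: 4014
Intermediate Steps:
M = 4
H(z) = 4
-669*(q(3) + s(H(2))*(-2)) = -669*(2 + 4*(-2)) = -669*(2 - 8) = -669*(-6) = 4014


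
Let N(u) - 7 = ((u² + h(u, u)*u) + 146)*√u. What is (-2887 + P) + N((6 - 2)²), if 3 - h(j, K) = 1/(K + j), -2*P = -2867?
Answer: 703/2 ≈ 351.50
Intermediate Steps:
P = 2867/2 (P = -½*(-2867) = 2867/2 ≈ 1433.5)
h(j, K) = 3 - 1/(K + j)
N(u) = 7 + √u*(291/2 + u² + 3*u) (N(u) = 7 + ((u² + ((-1 + 3*u + 3*u)/(u + u))*u) + 146)*√u = 7 + ((u² + ((-1 + 6*u)/((2*u)))*u) + 146)*√u = 7 + ((u² + ((1/(2*u))*(-1 + 6*u))*u) + 146)*√u = 7 + ((u² + ((-1 + 6*u)/(2*u))*u) + 146)*√u = 7 + ((u² + (-½ + 3*u)) + 146)*√u = 7 + ((-½ + u² + 3*u) + 146)*√u = 7 + (291/2 + u² + 3*u)*√u = 7 + √u*(291/2 + u² + 3*u))
(-2887 + P) + N((6 - 2)²) = (-2887 + 2867/2) + (7 + ((6 - 2)²)^(5/2) + 3*((6 - 2)²)^(3/2) + 291*√((6 - 2)²)/2) = -2907/2 + (7 + (4²)^(5/2) + 3*(4²)^(3/2) + 291*√(4²)/2) = -2907/2 + (7 + 16^(5/2) + 3*16^(3/2) + 291*√16/2) = -2907/2 + (7 + 1024 + 3*64 + (291/2)*4) = -2907/2 + (7 + 1024 + 192 + 582) = -2907/2 + 1805 = 703/2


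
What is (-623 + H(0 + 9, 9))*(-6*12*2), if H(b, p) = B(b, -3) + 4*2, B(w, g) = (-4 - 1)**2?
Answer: 84960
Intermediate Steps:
B(w, g) = 25 (B(w, g) = (-5)**2 = 25)
H(b, p) = 33 (H(b, p) = 25 + 4*2 = 25 + 8 = 33)
(-623 + H(0 + 9, 9))*(-6*12*2) = (-623 + 33)*(-6*12*2) = -(-590)*72*2 = -(-590)*144 = -590*(-144) = 84960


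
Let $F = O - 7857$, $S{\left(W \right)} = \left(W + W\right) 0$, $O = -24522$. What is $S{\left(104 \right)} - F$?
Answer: $32379$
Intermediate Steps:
$S{\left(W \right)} = 0$ ($S{\left(W \right)} = 2 W 0 = 0$)
$F = -32379$ ($F = -24522 - 7857 = -32379$)
$S{\left(104 \right)} - F = 0 - -32379 = 0 + 32379 = 32379$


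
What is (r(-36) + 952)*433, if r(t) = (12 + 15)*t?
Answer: -8660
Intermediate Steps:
r(t) = 27*t
(r(-36) + 952)*433 = (27*(-36) + 952)*433 = (-972 + 952)*433 = -20*433 = -8660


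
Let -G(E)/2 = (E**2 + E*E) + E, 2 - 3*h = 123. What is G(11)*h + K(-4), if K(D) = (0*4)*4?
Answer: 61226/3 ≈ 20409.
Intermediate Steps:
h = -121/3 (h = 2/3 - 1/3*123 = 2/3 - 41 = -121/3 ≈ -40.333)
K(D) = 0 (K(D) = 0*4 = 0)
G(E) = -4*E**2 - 2*E (G(E) = -2*((E**2 + E*E) + E) = -2*((E**2 + E**2) + E) = -2*(2*E**2 + E) = -2*(E + 2*E**2) = -4*E**2 - 2*E)
G(11)*h + K(-4) = -2*11*(1 + 2*11)*(-121/3) + 0 = -2*11*(1 + 22)*(-121/3) + 0 = -2*11*23*(-121/3) + 0 = -506*(-121/3) + 0 = 61226/3 + 0 = 61226/3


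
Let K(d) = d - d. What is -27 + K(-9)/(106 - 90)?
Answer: -27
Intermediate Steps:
K(d) = 0
-27 + K(-9)/(106 - 90) = -27 + 0/(106 - 90) = -27 + 0/16 = -27 + 0*(1/16) = -27 + 0 = -27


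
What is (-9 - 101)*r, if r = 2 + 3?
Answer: -550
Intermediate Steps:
r = 5
(-9 - 101)*r = (-9 - 101)*5 = -110*5 = -550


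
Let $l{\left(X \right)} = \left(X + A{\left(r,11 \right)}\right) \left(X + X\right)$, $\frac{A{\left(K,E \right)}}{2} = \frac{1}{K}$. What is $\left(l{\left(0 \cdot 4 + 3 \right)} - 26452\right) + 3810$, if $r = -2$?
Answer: $-22630$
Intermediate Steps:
$A{\left(K,E \right)} = \frac{2}{K}$
$l{\left(X \right)} = 2 X \left(-1 + X\right)$ ($l{\left(X \right)} = \left(X + \frac{2}{-2}\right) \left(X + X\right) = \left(X + 2 \left(- \frac{1}{2}\right)\right) 2 X = \left(X - 1\right) 2 X = \left(-1 + X\right) 2 X = 2 X \left(-1 + X\right)$)
$\left(l{\left(0 \cdot 4 + 3 \right)} - 26452\right) + 3810 = \left(2 \left(0 \cdot 4 + 3\right) \left(-1 + \left(0 \cdot 4 + 3\right)\right) - 26452\right) + 3810 = \left(2 \left(0 + 3\right) \left(-1 + \left(0 + 3\right)\right) - 26452\right) + 3810 = \left(2 \cdot 3 \left(-1 + 3\right) - 26452\right) + 3810 = \left(2 \cdot 3 \cdot 2 - 26452\right) + 3810 = \left(12 - 26452\right) + 3810 = -26440 + 3810 = -22630$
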